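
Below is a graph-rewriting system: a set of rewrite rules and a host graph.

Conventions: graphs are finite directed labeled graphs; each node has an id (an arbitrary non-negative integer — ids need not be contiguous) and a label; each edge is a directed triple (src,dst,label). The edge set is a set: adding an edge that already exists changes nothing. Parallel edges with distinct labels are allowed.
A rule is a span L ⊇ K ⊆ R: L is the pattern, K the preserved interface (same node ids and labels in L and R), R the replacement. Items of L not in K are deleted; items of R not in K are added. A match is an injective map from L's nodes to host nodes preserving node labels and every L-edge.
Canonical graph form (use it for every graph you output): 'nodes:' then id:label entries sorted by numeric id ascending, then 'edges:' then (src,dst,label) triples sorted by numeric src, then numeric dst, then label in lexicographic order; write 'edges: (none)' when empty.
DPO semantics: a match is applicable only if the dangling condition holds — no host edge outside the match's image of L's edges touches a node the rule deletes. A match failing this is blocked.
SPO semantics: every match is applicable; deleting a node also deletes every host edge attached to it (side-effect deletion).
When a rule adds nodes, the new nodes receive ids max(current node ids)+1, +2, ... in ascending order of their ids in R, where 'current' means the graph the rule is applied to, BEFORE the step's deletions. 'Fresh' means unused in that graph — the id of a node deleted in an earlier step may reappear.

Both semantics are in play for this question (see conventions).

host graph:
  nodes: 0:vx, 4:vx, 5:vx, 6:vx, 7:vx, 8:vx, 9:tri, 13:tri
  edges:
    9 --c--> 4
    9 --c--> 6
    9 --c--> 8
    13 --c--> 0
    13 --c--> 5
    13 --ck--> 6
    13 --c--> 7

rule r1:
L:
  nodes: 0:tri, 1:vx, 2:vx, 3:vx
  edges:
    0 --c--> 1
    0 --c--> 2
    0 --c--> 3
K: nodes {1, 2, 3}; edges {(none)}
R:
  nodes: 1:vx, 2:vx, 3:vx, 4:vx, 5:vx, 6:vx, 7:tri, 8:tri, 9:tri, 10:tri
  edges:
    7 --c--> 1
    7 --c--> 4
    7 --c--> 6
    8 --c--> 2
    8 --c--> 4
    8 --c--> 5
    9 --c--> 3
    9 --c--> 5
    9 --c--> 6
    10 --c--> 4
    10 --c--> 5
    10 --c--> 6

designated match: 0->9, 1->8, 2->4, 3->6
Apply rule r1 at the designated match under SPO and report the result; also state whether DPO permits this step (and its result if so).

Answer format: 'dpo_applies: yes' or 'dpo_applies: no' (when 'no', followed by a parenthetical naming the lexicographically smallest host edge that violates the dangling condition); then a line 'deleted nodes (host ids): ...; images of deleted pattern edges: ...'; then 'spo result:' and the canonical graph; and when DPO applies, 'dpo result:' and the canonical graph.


dpo_applies: yes
deleted nodes (host ids): 9; images of deleted pattern edges: (9,4,c); (9,6,c); (9,8,c)
spo result:
nodes: 0:vx, 4:vx, 5:vx, 6:vx, 7:vx, 8:vx, 13:tri, 14:vx, 15:vx, 16:vx, 17:tri, 18:tri, 19:tri, 20:tri
edges: (13,0,c); (13,5,c); (13,6,ck); (13,7,c); (17,8,c); (17,14,c); (17,16,c); (18,4,c); (18,14,c); (18,15,c); (19,6,c); (19,15,c); (19,16,c); (20,14,c); (20,15,c); (20,16,c)
dpo result:
nodes: 0:vx, 4:vx, 5:vx, 6:vx, 7:vx, 8:vx, 13:tri, 14:vx, 15:vx, 16:vx, 17:tri, 18:tri, 19:tri, 20:tri
edges: (13,0,c); (13,5,c); (13,6,ck); (13,7,c); (17,8,c); (17,14,c); (17,16,c); (18,4,c); (18,14,c); (18,15,c); (19,6,c); (19,15,c); (19,16,c); (20,14,c); (20,15,c); (20,16,c)


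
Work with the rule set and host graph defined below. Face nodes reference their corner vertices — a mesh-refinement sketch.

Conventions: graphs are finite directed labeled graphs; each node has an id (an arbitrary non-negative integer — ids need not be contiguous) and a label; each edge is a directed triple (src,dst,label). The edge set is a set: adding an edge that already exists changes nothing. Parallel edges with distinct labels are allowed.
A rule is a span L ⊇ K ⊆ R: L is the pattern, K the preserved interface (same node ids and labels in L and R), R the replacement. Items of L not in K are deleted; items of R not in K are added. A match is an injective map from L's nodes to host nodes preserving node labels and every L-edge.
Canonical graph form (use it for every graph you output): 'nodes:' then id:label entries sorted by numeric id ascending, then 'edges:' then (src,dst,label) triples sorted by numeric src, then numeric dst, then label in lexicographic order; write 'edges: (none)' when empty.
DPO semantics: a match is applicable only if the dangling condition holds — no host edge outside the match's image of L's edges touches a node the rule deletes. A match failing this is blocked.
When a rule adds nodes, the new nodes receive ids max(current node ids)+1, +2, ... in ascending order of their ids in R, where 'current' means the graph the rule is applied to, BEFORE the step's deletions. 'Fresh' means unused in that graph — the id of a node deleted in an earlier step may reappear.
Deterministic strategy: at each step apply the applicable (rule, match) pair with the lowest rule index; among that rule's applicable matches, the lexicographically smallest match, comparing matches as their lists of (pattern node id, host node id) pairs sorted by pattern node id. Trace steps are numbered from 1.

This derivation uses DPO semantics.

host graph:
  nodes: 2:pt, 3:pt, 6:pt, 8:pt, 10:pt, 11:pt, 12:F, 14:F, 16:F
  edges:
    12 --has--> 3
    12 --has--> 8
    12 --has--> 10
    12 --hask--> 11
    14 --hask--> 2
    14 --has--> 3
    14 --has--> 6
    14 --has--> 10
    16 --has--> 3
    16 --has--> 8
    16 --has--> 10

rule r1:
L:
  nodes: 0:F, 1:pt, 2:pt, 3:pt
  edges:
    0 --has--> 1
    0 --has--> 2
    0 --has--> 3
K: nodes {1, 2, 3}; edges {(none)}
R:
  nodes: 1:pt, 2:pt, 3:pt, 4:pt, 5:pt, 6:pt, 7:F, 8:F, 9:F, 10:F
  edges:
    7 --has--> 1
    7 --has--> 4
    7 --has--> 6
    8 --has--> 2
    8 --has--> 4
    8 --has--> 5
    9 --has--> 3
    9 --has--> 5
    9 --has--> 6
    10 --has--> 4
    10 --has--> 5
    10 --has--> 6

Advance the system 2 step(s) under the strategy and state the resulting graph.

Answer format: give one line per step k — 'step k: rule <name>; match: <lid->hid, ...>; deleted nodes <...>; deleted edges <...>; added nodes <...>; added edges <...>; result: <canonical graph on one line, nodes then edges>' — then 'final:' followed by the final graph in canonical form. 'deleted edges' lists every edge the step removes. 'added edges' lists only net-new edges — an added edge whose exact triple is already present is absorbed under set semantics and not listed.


step 1: rule r1; match: 0->16, 1->3, 2->8, 3->10; deleted nodes 16; deleted edges (16,3,has); (16,8,has); (16,10,has); added nodes 17, 18, 19, 20, 21, 22, 23; added edges (20,3,has); (20,17,has); (20,19,has); (21,8,has); (21,17,has); (21,18,has); (22,10,has); (22,18,has); (22,19,has); (23,17,has); (23,18,has); (23,19,has); result: nodes: 2:pt, 3:pt, 6:pt, 8:pt, 10:pt, 11:pt, 12:F, 14:F, 17:pt, 18:pt, 19:pt, 20:F, 21:F, 22:F, 23:F edges: (12,3,has); (12,8,has); (12,10,has); (12,11,hask); (14,2,hask); (14,3,has); (14,6,has); (14,10,has); (20,3,has); (20,17,has); (20,19,has); (21,8,has); (21,17,has); (21,18,has); (22,10,has); (22,18,has); (22,19,has); (23,17,has); (23,18,has); (23,19,has)
step 2: rule r1; match: 0->20, 1->3, 2->17, 3->19; deleted nodes 20; deleted edges (20,3,has); (20,17,has); (20,19,has); added nodes 24, 25, 26, 27, 28, 29, 30; added edges (27,3,has); (27,24,has); (27,26,has); (28,17,has); (28,24,has); (28,25,has); (29,19,has); (29,25,has); (29,26,has); (30,24,has); (30,25,has); (30,26,has); result: nodes: 2:pt, 3:pt, 6:pt, 8:pt, 10:pt, 11:pt, 12:F, 14:F, 17:pt, 18:pt, 19:pt, 21:F, 22:F, 23:F, 24:pt, 25:pt, 26:pt, 27:F, 28:F, 29:F, 30:F edges: (12,3,has); (12,8,has); (12,10,has); (12,11,hask); (14,2,hask); (14,3,has); (14,6,has); (14,10,has); (21,8,has); (21,17,has); (21,18,has); (22,10,has); (22,18,has); (22,19,has); (23,17,has); (23,18,has); (23,19,has); (27,3,has); (27,24,has); (27,26,has); (28,17,has); (28,24,has); (28,25,has); (29,19,has); (29,25,has); (29,26,has); (30,24,has); (30,25,has); (30,26,has)
final:
nodes: 2:pt, 3:pt, 6:pt, 8:pt, 10:pt, 11:pt, 12:F, 14:F, 17:pt, 18:pt, 19:pt, 21:F, 22:F, 23:F, 24:pt, 25:pt, 26:pt, 27:F, 28:F, 29:F, 30:F
edges: (12,3,has); (12,8,has); (12,10,has); (12,11,hask); (14,2,hask); (14,3,has); (14,6,has); (14,10,has); (21,8,has); (21,17,has); (21,18,has); (22,10,has); (22,18,has); (22,19,has); (23,17,has); (23,18,has); (23,19,has); (27,3,has); (27,24,has); (27,26,has); (28,17,has); (28,24,has); (28,25,has); (29,19,has); (29,25,has); (29,26,has); (30,24,has); (30,25,has); (30,26,has)


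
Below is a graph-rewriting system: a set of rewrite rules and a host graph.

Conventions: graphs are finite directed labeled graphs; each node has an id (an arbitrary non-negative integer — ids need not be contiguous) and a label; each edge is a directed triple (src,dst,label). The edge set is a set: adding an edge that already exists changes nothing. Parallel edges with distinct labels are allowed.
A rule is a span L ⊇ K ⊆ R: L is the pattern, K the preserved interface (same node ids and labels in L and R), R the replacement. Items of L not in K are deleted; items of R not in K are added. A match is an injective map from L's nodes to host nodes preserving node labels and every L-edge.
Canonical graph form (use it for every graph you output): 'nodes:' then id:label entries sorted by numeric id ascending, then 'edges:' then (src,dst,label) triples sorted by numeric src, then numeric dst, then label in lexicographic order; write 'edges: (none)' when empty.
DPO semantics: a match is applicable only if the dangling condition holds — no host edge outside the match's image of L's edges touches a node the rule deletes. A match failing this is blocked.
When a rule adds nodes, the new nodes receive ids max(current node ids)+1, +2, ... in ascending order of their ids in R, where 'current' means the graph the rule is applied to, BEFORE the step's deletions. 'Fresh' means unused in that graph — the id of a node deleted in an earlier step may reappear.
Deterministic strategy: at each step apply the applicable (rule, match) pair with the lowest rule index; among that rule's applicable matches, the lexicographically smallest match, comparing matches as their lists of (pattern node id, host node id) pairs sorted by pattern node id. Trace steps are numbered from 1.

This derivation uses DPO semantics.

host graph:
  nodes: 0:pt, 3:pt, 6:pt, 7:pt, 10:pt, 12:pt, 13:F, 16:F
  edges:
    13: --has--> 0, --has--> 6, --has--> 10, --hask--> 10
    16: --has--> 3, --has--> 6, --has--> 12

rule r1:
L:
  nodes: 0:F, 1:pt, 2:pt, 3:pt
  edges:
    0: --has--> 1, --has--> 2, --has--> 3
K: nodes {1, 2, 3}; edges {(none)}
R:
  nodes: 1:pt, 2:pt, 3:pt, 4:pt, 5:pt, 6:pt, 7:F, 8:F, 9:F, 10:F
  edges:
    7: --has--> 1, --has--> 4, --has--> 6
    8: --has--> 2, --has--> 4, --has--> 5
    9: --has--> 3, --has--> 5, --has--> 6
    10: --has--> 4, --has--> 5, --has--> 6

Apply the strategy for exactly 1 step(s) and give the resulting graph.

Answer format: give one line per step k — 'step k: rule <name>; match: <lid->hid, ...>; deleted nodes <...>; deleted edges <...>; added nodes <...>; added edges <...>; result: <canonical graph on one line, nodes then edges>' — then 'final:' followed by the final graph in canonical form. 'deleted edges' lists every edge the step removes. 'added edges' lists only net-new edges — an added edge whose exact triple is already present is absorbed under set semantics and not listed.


step 1: rule r1; match: 0->16, 1->3, 2->6, 3->12; deleted nodes 16; deleted edges (16,3,has); (16,6,has); (16,12,has); added nodes 17, 18, 19, 20, 21, 22, 23; added edges (20,3,has); (20,17,has); (20,19,has); (21,6,has); (21,17,has); (21,18,has); (22,12,has); (22,18,has); (22,19,has); (23,17,has); (23,18,has); (23,19,has); result: nodes: 0:pt, 3:pt, 6:pt, 7:pt, 10:pt, 12:pt, 13:F, 17:pt, 18:pt, 19:pt, 20:F, 21:F, 22:F, 23:F edges: (13,0,has); (13,6,has); (13,10,has); (13,10,hask); (20,3,has); (20,17,has); (20,19,has); (21,6,has); (21,17,has); (21,18,has); (22,12,has); (22,18,has); (22,19,has); (23,17,has); (23,18,has); (23,19,has)
final:
nodes: 0:pt, 3:pt, 6:pt, 7:pt, 10:pt, 12:pt, 13:F, 17:pt, 18:pt, 19:pt, 20:F, 21:F, 22:F, 23:F
edges: (13,0,has); (13,6,has); (13,10,has); (13,10,hask); (20,3,has); (20,17,has); (20,19,has); (21,6,has); (21,17,has); (21,18,has); (22,12,has); (22,18,has); (22,19,has); (23,17,has); (23,18,has); (23,19,has)


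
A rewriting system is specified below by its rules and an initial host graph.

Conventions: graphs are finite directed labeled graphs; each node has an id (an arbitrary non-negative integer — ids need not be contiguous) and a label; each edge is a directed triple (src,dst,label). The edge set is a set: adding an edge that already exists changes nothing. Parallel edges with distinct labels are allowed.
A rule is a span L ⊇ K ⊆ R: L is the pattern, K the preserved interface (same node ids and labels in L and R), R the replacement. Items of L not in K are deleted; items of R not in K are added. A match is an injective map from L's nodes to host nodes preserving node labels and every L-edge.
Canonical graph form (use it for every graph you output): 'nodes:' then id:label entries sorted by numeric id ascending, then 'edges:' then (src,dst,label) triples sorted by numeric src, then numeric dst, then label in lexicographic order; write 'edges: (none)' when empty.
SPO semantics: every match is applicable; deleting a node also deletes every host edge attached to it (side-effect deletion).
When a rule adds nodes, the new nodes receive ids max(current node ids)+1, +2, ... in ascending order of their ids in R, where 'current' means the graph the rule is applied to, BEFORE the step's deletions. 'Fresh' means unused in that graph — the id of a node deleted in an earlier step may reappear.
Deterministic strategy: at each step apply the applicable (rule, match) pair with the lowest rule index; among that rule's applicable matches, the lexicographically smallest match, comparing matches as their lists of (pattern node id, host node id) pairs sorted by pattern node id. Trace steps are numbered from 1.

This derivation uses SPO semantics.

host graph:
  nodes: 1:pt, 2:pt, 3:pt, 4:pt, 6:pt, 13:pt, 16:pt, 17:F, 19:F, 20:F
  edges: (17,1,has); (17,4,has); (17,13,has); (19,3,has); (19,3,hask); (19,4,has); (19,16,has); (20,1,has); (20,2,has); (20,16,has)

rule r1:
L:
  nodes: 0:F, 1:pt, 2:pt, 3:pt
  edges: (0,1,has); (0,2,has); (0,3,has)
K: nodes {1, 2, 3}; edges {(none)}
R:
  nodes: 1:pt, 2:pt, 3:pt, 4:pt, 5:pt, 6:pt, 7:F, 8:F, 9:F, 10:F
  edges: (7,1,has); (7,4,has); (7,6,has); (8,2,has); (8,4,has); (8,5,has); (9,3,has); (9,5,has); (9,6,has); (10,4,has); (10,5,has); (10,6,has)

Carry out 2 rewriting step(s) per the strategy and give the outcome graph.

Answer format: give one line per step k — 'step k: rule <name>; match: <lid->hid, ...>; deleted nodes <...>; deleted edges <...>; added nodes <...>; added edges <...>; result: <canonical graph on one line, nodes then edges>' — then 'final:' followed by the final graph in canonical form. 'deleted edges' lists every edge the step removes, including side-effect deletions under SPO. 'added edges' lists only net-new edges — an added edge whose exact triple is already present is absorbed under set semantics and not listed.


step 1: rule r1; match: 0->17, 1->1, 2->4, 3->13; deleted nodes 17; deleted edges (17,1,has); (17,4,has); (17,13,has); added nodes 21, 22, 23, 24, 25, 26, 27; added edges (24,1,has); (24,21,has); (24,23,has); (25,4,has); (25,21,has); (25,22,has); (26,13,has); (26,22,has); (26,23,has); (27,21,has); (27,22,has); (27,23,has); result: nodes: 1:pt, 2:pt, 3:pt, 4:pt, 6:pt, 13:pt, 16:pt, 19:F, 20:F, 21:pt, 22:pt, 23:pt, 24:F, 25:F, 26:F, 27:F edges: (19,3,has); (19,3,hask); (19,4,has); (19,16,has); (20,1,has); (20,2,has); (20,16,has); (24,1,has); (24,21,has); (24,23,has); (25,4,has); (25,21,has); (25,22,has); (26,13,has); (26,22,has); (26,23,has); (27,21,has); (27,22,has); (27,23,has)
step 2: rule r1; match: 0->19, 1->3, 2->4, 3->16; deleted nodes 19; deleted edges (19,3,has); (19,3,hask); (19,4,has); (19,16,has); added nodes 28, 29, 30, 31, 32, 33, 34; added edges (31,3,has); (31,28,has); (31,30,has); (32,4,has); (32,28,has); (32,29,has); (33,16,has); (33,29,has); (33,30,has); (34,28,has); (34,29,has); (34,30,has); result: nodes: 1:pt, 2:pt, 3:pt, 4:pt, 6:pt, 13:pt, 16:pt, 20:F, 21:pt, 22:pt, 23:pt, 24:F, 25:F, 26:F, 27:F, 28:pt, 29:pt, 30:pt, 31:F, 32:F, 33:F, 34:F edges: (20,1,has); (20,2,has); (20,16,has); (24,1,has); (24,21,has); (24,23,has); (25,4,has); (25,21,has); (25,22,has); (26,13,has); (26,22,has); (26,23,has); (27,21,has); (27,22,has); (27,23,has); (31,3,has); (31,28,has); (31,30,has); (32,4,has); (32,28,has); (32,29,has); (33,16,has); (33,29,has); (33,30,has); (34,28,has); (34,29,has); (34,30,has)
final:
nodes: 1:pt, 2:pt, 3:pt, 4:pt, 6:pt, 13:pt, 16:pt, 20:F, 21:pt, 22:pt, 23:pt, 24:F, 25:F, 26:F, 27:F, 28:pt, 29:pt, 30:pt, 31:F, 32:F, 33:F, 34:F
edges: (20,1,has); (20,2,has); (20,16,has); (24,1,has); (24,21,has); (24,23,has); (25,4,has); (25,21,has); (25,22,has); (26,13,has); (26,22,has); (26,23,has); (27,21,has); (27,22,has); (27,23,has); (31,3,has); (31,28,has); (31,30,has); (32,4,has); (32,28,has); (32,29,has); (33,16,has); (33,29,has); (33,30,has); (34,28,has); (34,29,has); (34,30,has)


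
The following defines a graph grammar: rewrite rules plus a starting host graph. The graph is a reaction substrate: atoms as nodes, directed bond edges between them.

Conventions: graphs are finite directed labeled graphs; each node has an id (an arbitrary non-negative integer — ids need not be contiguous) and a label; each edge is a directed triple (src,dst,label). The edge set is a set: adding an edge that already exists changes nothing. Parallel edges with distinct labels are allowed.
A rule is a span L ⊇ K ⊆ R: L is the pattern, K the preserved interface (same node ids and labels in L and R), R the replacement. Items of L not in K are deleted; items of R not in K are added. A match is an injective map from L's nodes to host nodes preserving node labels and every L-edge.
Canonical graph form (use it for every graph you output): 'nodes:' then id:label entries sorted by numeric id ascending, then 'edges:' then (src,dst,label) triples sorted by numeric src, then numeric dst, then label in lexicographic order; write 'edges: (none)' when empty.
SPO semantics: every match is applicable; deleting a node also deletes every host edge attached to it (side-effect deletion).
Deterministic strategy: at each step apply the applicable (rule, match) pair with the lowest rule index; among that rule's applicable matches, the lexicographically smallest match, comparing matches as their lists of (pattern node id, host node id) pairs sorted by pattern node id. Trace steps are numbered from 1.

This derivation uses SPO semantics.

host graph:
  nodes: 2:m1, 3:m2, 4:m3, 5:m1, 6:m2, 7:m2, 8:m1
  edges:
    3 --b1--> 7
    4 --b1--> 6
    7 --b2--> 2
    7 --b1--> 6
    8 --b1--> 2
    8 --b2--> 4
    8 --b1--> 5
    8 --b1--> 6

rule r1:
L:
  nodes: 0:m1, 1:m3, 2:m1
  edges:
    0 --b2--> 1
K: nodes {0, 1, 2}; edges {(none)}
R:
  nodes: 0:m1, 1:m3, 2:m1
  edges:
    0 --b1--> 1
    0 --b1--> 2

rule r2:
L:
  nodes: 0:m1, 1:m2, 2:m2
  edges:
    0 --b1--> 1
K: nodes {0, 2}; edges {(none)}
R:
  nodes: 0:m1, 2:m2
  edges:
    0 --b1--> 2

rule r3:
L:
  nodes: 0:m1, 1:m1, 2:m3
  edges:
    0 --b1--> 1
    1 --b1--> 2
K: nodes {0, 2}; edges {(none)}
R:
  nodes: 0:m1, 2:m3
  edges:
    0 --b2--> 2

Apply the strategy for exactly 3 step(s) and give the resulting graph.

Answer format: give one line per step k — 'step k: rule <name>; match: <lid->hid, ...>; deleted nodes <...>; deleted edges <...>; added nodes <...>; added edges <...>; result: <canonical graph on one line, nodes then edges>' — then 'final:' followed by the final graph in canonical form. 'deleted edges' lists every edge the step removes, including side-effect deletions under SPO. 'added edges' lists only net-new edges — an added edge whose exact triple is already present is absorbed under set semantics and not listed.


step 1: rule r1; match: 0->8, 1->4, 2->2; deleted nodes (none); deleted edges (8,4,b2); added nodes (none); added edges (8,4,b1); result: nodes: 2:m1, 3:m2, 4:m3, 5:m1, 6:m2, 7:m2, 8:m1 edges: (3,7,b1); (4,6,b1); (7,2,b2); (7,6,b1); (8,2,b1); (8,4,b1); (8,5,b1); (8,6,b1)
step 2: rule r2; match: 0->8, 1->6, 2->3; deleted nodes 6; deleted edges (4,6,b1); (7,6,b1); (8,6,b1); added nodes (none); added edges (8,3,b1); result: nodes: 2:m1, 3:m2, 4:m3, 5:m1, 7:m2, 8:m1 edges: (3,7,b1); (7,2,b2); (8,2,b1); (8,3,b1); (8,4,b1); (8,5,b1)
step 3: rule r2; match: 0->8, 1->3, 2->7; deleted nodes 3; deleted edges (3,7,b1); (8,3,b1); added nodes (none); added edges (8,7,b1); result: nodes: 2:m1, 4:m3, 5:m1, 7:m2, 8:m1 edges: (7,2,b2); (8,2,b1); (8,4,b1); (8,5,b1); (8,7,b1)
final:
nodes: 2:m1, 4:m3, 5:m1, 7:m2, 8:m1
edges: (7,2,b2); (8,2,b1); (8,4,b1); (8,5,b1); (8,7,b1)


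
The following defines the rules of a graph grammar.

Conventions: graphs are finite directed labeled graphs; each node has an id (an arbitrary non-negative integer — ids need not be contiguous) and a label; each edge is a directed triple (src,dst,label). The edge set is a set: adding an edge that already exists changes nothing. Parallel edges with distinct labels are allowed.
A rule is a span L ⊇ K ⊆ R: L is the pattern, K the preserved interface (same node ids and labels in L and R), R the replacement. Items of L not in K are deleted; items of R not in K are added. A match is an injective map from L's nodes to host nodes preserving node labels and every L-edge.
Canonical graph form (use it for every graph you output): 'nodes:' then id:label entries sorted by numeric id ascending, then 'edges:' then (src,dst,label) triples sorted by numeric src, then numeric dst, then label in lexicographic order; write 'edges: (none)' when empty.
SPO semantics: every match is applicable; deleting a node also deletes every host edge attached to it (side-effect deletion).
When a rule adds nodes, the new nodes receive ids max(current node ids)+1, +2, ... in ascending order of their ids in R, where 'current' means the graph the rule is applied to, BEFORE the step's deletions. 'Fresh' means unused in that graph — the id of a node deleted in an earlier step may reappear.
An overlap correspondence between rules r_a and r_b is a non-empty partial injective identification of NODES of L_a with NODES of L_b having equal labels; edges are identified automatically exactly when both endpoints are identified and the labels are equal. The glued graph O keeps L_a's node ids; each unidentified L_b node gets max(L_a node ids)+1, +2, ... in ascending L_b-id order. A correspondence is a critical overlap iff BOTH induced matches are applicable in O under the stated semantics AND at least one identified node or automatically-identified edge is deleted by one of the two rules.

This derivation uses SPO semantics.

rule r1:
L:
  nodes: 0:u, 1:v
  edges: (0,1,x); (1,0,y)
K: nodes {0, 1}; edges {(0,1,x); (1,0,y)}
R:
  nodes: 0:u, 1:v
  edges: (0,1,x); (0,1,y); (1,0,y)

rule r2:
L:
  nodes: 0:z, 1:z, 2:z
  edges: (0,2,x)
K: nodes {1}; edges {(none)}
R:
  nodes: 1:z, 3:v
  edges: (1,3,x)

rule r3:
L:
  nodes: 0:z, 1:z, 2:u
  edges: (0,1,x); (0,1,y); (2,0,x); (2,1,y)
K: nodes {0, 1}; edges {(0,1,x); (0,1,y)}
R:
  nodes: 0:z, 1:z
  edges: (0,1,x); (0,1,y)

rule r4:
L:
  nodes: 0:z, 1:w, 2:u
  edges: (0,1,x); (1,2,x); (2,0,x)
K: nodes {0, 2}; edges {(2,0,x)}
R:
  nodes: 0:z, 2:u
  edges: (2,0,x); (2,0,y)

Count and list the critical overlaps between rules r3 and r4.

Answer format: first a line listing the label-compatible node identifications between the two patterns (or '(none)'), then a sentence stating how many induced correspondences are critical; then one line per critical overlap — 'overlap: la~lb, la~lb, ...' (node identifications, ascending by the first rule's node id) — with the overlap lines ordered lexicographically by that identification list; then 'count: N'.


label-compatible node identifications between L(r3) and L(r4): 0~0, 1~0, 2~2
3 of the induced correspondences are critical overlaps of r3 and r4.
overlap: 0~0, 2~2
overlap: 1~0, 2~2
overlap: 2~2
count: 3


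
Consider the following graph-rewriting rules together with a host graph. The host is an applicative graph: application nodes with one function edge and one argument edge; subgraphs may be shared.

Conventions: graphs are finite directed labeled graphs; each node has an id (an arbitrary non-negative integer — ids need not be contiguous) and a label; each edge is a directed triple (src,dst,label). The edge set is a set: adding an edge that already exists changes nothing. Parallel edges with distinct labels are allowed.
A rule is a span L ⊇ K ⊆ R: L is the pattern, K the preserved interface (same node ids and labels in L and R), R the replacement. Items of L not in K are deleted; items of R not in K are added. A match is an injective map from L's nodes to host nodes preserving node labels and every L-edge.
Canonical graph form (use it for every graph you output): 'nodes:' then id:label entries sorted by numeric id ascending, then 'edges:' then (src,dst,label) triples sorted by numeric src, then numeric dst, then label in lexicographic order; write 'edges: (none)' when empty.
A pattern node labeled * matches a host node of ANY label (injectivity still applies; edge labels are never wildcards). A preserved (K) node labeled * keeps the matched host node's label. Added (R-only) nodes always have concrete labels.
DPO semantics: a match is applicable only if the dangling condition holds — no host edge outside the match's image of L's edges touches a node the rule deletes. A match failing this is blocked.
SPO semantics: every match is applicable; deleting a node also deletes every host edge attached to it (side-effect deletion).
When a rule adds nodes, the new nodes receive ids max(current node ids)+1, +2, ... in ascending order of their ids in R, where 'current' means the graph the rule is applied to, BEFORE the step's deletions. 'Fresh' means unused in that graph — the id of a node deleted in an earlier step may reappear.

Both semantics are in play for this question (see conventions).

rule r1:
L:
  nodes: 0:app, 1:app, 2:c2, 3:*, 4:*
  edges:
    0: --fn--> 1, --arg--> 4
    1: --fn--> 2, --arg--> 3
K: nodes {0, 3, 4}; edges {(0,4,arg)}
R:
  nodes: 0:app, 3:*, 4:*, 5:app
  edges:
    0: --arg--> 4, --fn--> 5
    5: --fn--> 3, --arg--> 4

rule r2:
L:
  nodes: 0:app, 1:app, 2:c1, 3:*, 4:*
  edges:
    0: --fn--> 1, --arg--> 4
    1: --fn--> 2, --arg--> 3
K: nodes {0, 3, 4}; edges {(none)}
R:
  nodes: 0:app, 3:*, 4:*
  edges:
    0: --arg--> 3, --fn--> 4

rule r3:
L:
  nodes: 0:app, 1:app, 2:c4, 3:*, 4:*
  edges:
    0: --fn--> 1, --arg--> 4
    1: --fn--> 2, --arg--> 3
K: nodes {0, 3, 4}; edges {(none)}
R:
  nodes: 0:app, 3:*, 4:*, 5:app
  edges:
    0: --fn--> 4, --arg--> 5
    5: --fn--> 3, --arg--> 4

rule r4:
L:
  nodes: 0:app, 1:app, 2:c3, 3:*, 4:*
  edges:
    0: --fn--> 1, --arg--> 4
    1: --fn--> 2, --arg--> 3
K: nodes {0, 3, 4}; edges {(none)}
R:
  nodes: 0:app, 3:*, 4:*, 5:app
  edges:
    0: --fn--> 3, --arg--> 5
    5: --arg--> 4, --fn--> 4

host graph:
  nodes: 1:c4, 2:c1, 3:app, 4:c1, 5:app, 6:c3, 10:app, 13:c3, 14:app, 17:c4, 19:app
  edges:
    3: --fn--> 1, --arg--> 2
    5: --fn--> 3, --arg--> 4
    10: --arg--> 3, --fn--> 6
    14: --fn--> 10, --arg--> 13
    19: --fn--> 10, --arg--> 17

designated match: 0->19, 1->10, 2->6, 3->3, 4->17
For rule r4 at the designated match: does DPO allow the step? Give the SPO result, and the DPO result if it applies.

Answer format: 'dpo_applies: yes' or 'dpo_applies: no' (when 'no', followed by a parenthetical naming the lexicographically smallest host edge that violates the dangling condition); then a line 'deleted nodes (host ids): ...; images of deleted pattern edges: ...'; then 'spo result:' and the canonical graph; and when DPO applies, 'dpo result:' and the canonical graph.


dpo_applies: no
(the rule deletes node 10, which keeps host edge (14,10,fn) outside the match image — the dangling condition fails, DPO blocks; SPO proceeds and side-deletes such edges)
deleted nodes (host ids): 6, 10; images of deleted pattern edges: (10,3,arg); (10,6,fn); (19,10,fn); (19,17,arg)
spo result:
nodes: 1:c4, 2:c1, 3:app, 4:c1, 5:app, 13:c3, 14:app, 17:c4, 19:app, 20:app
edges: (3,1,fn); (3,2,arg); (5,3,fn); (5,4,arg); (14,13,arg); (19,3,fn); (19,20,arg); (20,17,arg); (20,17,fn)


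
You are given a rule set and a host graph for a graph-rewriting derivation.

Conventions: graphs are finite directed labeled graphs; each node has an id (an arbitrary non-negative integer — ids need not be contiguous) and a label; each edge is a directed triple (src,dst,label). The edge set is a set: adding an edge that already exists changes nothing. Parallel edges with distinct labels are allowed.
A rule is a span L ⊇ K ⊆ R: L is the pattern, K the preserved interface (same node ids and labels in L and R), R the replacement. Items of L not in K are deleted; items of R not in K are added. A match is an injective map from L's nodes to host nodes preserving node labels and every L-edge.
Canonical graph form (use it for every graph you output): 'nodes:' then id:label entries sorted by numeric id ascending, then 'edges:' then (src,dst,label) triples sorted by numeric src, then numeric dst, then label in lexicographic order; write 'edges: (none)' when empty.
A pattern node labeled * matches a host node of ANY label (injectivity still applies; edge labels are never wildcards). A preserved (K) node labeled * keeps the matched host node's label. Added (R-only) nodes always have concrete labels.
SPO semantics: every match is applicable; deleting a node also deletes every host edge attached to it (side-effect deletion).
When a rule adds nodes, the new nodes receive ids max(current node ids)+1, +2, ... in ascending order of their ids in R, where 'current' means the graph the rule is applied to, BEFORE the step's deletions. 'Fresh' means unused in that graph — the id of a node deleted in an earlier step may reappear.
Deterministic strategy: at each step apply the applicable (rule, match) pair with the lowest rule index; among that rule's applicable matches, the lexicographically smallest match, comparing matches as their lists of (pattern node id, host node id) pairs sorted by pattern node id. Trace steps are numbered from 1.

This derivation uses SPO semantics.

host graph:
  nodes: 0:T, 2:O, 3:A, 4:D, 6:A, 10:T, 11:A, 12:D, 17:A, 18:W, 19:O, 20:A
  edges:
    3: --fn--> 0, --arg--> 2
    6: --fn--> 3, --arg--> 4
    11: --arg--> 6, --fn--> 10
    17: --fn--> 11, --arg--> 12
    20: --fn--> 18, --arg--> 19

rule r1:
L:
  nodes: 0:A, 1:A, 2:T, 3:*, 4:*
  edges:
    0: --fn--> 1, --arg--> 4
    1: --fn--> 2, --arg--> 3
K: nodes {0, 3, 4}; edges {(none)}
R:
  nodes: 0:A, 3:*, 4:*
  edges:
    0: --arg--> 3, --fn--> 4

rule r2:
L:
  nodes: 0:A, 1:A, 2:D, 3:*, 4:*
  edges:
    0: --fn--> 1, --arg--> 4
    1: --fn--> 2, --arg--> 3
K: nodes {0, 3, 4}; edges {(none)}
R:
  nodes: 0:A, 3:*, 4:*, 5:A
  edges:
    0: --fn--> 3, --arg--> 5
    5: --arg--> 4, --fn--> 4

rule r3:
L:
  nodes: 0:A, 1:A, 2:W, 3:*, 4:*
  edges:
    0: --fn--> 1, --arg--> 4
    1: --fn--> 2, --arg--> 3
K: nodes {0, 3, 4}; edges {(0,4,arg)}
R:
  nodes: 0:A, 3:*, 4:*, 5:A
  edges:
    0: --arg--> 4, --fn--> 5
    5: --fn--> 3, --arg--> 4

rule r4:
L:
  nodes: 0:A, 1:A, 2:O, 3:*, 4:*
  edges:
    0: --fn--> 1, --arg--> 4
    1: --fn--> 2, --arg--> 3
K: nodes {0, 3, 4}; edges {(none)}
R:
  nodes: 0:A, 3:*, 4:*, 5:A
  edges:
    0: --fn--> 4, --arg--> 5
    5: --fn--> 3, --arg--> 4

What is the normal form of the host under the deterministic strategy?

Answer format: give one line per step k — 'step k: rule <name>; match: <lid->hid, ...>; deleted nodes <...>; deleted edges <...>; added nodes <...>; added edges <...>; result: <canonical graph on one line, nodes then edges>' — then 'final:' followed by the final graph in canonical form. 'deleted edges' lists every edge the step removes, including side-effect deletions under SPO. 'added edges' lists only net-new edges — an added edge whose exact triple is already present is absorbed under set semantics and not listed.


step 1: rule r1; match: 0->6, 1->3, 2->0, 3->2, 4->4; deleted nodes 0, 3; deleted edges (3,0,fn); (3,2,arg); (6,3,fn); (6,4,arg); added nodes (none); added edges (6,2,arg); (6,4,fn); result: nodes: 2:O, 4:D, 6:A, 10:T, 11:A, 12:D, 17:A, 18:W, 19:O, 20:A edges: (6,2,arg); (6,4,fn); (11,6,arg); (11,10,fn); (17,11,fn); (17,12,arg); (20,18,fn); (20,19,arg)
step 2: rule r1; match: 0->17, 1->11, 2->10, 3->6, 4->12; deleted nodes 10, 11; deleted edges (11,6,arg); (11,10,fn); (17,11,fn); (17,12,arg); added nodes (none); added edges (17,6,arg); (17,12,fn); result: nodes: 2:O, 4:D, 6:A, 12:D, 17:A, 18:W, 19:O, 20:A edges: (6,2,arg); (6,4,fn); (17,6,arg); (17,12,fn); (20,18,fn); (20,19,arg)
final:
nodes: 2:O, 4:D, 6:A, 12:D, 17:A, 18:W, 19:O, 20:A
edges: (6,2,arg); (6,4,fn); (17,6,arg); (17,12,fn); (20,18,fn); (20,19,arg)


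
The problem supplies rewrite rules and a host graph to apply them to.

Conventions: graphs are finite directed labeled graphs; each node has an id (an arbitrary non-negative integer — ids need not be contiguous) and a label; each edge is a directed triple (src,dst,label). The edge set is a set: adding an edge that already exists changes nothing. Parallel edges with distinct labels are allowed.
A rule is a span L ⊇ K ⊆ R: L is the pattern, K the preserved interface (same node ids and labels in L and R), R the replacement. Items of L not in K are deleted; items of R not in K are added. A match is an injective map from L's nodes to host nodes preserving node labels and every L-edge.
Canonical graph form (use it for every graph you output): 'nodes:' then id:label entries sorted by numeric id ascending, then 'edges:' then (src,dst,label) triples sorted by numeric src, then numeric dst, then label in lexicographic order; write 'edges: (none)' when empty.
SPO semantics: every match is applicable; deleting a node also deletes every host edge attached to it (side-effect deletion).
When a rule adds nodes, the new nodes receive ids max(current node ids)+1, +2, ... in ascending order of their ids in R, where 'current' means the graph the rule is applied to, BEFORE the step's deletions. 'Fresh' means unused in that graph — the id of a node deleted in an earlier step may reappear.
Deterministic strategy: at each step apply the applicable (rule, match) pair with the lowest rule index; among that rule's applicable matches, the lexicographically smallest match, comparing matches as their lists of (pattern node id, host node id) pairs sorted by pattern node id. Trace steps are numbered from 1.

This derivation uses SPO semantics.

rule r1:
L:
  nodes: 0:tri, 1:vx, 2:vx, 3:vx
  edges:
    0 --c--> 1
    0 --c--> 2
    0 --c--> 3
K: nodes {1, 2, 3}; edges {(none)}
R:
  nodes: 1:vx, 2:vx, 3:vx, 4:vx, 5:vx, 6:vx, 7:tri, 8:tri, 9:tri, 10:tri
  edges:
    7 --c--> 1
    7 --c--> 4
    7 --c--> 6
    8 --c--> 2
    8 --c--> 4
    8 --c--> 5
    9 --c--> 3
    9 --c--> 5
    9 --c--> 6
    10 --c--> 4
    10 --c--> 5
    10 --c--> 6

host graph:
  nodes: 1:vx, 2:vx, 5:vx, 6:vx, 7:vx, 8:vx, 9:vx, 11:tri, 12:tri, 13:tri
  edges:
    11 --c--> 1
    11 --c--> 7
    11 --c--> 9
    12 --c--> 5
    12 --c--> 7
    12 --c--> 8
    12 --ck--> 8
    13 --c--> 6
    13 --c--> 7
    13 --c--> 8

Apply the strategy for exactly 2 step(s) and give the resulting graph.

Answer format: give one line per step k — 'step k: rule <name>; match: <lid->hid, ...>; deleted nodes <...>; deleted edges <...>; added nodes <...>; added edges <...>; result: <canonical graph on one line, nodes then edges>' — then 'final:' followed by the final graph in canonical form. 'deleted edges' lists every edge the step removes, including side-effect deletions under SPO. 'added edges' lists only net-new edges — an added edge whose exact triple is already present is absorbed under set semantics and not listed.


step 1: rule r1; match: 0->11, 1->1, 2->7, 3->9; deleted nodes 11; deleted edges (11,1,c); (11,7,c); (11,9,c); added nodes 14, 15, 16, 17, 18, 19, 20; added edges (17,1,c); (17,14,c); (17,16,c); (18,7,c); (18,14,c); (18,15,c); (19,9,c); (19,15,c); (19,16,c); (20,14,c); (20,15,c); (20,16,c); result: nodes: 1:vx, 2:vx, 5:vx, 6:vx, 7:vx, 8:vx, 9:vx, 12:tri, 13:tri, 14:vx, 15:vx, 16:vx, 17:tri, 18:tri, 19:tri, 20:tri edges: (12,5,c); (12,7,c); (12,8,c); (12,8,ck); (13,6,c); (13,7,c); (13,8,c); (17,1,c); (17,14,c); (17,16,c); (18,7,c); (18,14,c); (18,15,c); (19,9,c); (19,15,c); (19,16,c); (20,14,c); (20,15,c); (20,16,c)
step 2: rule r1; match: 0->12, 1->5, 2->7, 3->8; deleted nodes 12; deleted edges (12,5,c); (12,7,c); (12,8,c); (12,8,ck); added nodes 21, 22, 23, 24, 25, 26, 27; added edges (24,5,c); (24,21,c); (24,23,c); (25,7,c); (25,21,c); (25,22,c); (26,8,c); (26,22,c); (26,23,c); (27,21,c); (27,22,c); (27,23,c); result: nodes: 1:vx, 2:vx, 5:vx, 6:vx, 7:vx, 8:vx, 9:vx, 13:tri, 14:vx, 15:vx, 16:vx, 17:tri, 18:tri, 19:tri, 20:tri, 21:vx, 22:vx, 23:vx, 24:tri, 25:tri, 26:tri, 27:tri edges: (13,6,c); (13,7,c); (13,8,c); (17,1,c); (17,14,c); (17,16,c); (18,7,c); (18,14,c); (18,15,c); (19,9,c); (19,15,c); (19,16,c); (20,14,c); (20,15,c); (20,16,c); (24,5,c); (24,21,c); (24,23,c); (25,7,c); (25,21,c); (25,22,c); (26,8,c); (26,22,c); (26,23,c); (27,21,c); (27,22,c); (27,23,c)
final:
nodes: 1:vx, 2:vx, 5:vx, 6:vx, 7:vx, 8:vx, 9:vx, 13:tri, 14:vx, 15:vx, 16:vx, 17:tri, 18:tri, 19:tri, 20:tri, 21:vx, 22:vx, 23:vx, 24:tri, 25:tri, 26:tri, 27:tri
edges: (13,6,c); (13,7,c); (13,8,c); (17,1,c); (17,14,c); (17,16,c); (18,7,c); (18,14,c); (18,15,c); (19,9,c); (19,15,c); (19,16,c); (20,14,c); (20,15,c); (20,16,c); (24,5,c); (24,21,c); (24,23,c); (25,7,c); (25,21,c); (25,22,c); (26,8,c); (26,22,c); (26,23,c); (27,21,c); (27,22,c); (27,23,c)


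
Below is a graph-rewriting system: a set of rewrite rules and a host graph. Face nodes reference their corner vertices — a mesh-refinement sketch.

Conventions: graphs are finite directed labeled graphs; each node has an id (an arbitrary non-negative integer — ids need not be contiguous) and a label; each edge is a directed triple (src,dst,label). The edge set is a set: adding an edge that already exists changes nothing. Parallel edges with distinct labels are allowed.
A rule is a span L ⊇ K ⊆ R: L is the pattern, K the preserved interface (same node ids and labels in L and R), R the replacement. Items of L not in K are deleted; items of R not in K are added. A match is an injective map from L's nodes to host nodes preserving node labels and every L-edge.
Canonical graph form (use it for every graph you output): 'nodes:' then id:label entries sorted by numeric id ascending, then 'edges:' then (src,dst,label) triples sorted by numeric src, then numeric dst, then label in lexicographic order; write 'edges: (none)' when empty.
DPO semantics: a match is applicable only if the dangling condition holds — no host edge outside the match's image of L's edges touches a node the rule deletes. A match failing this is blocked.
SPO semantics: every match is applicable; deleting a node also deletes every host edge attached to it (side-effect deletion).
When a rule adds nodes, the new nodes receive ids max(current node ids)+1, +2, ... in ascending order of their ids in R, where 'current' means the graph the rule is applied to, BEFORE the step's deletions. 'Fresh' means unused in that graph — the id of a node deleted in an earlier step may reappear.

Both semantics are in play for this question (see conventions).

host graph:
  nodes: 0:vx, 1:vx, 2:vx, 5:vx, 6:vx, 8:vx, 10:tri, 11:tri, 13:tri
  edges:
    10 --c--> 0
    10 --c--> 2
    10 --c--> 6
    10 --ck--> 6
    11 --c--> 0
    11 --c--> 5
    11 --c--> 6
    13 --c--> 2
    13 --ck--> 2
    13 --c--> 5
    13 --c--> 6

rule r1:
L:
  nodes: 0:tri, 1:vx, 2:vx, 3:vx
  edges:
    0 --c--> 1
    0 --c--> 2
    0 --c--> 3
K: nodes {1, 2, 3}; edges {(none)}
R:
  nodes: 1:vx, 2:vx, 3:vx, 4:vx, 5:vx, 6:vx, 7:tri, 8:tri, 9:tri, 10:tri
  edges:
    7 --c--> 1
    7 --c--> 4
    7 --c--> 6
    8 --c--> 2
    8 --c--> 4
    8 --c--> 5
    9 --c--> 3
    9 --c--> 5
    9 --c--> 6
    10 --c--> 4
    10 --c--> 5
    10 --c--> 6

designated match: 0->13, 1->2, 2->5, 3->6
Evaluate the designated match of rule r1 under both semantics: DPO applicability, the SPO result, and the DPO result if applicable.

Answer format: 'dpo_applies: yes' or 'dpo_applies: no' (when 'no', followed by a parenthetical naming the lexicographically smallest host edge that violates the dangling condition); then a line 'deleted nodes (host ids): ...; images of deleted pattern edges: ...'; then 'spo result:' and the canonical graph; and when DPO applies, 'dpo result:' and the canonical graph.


dpo_applies: no
(the rule deletes node 13, which keeps host edge (13,2,ck) outside the match image — the dangling condition fails, DPO blocks; SPO proceeds and side-deletes such edges)
deleted nodes (host ids): 13; images of deleted pattern edges: (13,2,c); (13,5,c); (13,6,c)
spo result:
nodes: 0:vx, 1:vx, 2:vx, 5:vx, 6:vx, 8:vx, 10:tri, 11:tri, 14:vx, 15:vx, 16:vx, 17:tri, 18:tri, 19:tri, 20:tri
edges: (10,0,c); (10,2,c); (10,6,c); (10,6,ck); (11,0,c); (11,5,c); (11,6,c); (17,2,c); (17,14,c); (17,16,c); (18,5,c); (18,14,c); (18,15,c); (19,6,c); (19,15,c); (19,16,c); (20,14,c); (20,15,c); (20,16,c)
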